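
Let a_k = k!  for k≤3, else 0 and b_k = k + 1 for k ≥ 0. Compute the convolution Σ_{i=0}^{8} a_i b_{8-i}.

The convolution is the x^8 coefficient of A(x)B(x).
Σ = 1·9 + 1·8 + 2·7 + 6·6 + 0·5 + 0·4 + 0·3 + 0·2 + 0·1 = 67.

67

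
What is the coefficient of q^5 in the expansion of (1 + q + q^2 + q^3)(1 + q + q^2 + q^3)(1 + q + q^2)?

(1 + q + q^2 + q^3) has coefficients 1,1,1,1 for degrees 0…3.
(1 + q + q^2 + q^3) has coefficients 1,1,1,1,0,0 for degrees 0…5.
Finally multiplying by (1 + q + q^2), the product of all factors after the first has coefficients 1,2,3,3,2,1 for degrees 0…5.
[q^5] = 1·1 + 1·2 + 1·3 + 1·3 = 9.

9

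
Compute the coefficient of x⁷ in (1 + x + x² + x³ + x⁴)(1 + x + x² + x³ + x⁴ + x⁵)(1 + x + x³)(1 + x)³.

(1 + x + x² + x³ + x⁴) has coefficients 1,1,1,1,1 for degrees 0…4.
(1 + x + x² + x³ + x⁴ + x⁵) has coefficients 1,1,1,1,1,1,0,0 for degrees 0…7.
Multiplying by (1 + x + x³) gives running coefficients 1,2,2,3,3,3,2,1 for degrees 0…7.
Finally multiplying by (1 + x)³, the product of all factors after the first has coefficients 1,5,11,16,20,23,23,19 for degrees 0…7.
[x⁷] = 1·19 + 1·23 + 1·23 + 1·20 + 1·16 = 101.

101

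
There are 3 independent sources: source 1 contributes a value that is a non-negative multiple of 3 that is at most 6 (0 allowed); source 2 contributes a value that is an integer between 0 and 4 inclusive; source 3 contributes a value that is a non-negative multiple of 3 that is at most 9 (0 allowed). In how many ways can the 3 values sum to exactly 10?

6

The generating function for the choices is (1 + z³ + z⁶)·(1 + z + z² + z³ + z⁴)·(1 + z³ + z⁶ + z⁹); the count is [z¹⁰].
(1 + z³ + z⁶) has coefficients 1,0,0,1,0,0,1 for degrees 0…6.
(1 + z + z² + z³ + z⁴) has coefficients 1,1,1,1,1,0,0,0,0,0,0 for degrees 0…10.
Finally multiplying by (1 + z³ + z⁶ + z⁹), the product of all factors after the first has coefficients 1,1,1,2,2,1,2,2,1,2,2 for degrees 0…10.
[z¹⁰] = 1·2 + 1·2 + 1·2 = 6.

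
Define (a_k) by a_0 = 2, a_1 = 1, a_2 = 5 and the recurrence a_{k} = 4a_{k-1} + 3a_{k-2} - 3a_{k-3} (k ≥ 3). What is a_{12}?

The ordinary generating function has denominator 1 - 4q - 3q^2 + 3q^3.
Iterating the recurrence: a_0,…,a_{12} = 2, 1, 5, 17, 80, 356, 1613, 7280, 32891, 148565, 671093, 3031394, 13693160.

13693160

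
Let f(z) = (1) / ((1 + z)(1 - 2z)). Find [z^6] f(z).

43

The denominator gives the recurrence a_n = a_(n−1) + 2a_(n−2) for n ≥ 2; the numerator fixes a_0 = 1, a_1 = 1.
Iterating: 1, 1, 3, 5, 11, 21, 43, so a_6 = 43.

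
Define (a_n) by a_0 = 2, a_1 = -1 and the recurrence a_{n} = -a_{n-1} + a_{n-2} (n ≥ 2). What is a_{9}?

The ordinary generating function has denominator 1 + q - q^2.
Iterating the recurrence: a_0,…,a_{9} = 2, -1, 3, -4, 7, -11, 18, -29, 47, -76.

-76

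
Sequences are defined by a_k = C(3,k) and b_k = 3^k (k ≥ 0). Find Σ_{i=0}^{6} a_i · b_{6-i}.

The convolution is the x^6 coefficient of A(x)B(x).
Σ = 1·729 + 3·243 + 3·81 + 1·27 + 0·9 + 0·3 + 0·1 = 1728.

1728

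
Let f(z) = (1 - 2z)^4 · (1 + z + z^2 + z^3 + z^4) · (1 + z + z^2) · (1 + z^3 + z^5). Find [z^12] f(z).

(1 - 2z)^4 has coefficients 1,-8,24,-32,16 for degrees 0…4.
(1 + z + z^2 + z^3 + z^4) has coefficients 1,1,1,1,1,0,0,0,0,0,0,0,0 for degrees 0…12.
Multiplying by (1 + z + z^2) gives running coefficients 1,2,3,3,3,2,1,0,0,0,0,0,0 for degrees 0…12.
Finally multiplying by (1 + z^3 + z^5), the product of all factors after the first has coefficients 1,2,3,4,5,6,6,6,5,4,2,1,0 for degrees 0…12.
[z^12] = 1·0 − 8·1 + 24·2 − 32·4 + 16·5 = -8.

-8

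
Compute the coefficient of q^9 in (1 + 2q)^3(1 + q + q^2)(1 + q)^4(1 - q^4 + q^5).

-52

(1 + 2q)^3 has coefficients 1,6,12,8 for degrees 0…3.
(1 + q + q^2) has coefficients 1,1,1,0,0,0,0,0,0,0 for degrees 0…9.
Multiplying by (1 + q)^4 gives running coefficients 1,5,11,14,11,5,1,0,0,0 for degrees 0…9.
Finally multiplying by (1 - q^4 + q^5), the product of all factors after the first has coefficients 1,5,11,14,10,1,-5,-3,3,6 for degrees 0…9.
[q^9] = 1·6 + 6·3 + 12·(-3) + 8·(-5) = -52.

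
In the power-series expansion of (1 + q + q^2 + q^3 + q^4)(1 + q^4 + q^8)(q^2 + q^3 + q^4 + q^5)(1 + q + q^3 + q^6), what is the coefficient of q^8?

15

(1 + q + q^2 + q^3 + q^4) has coefficients 1,1,1,1,1 for degrees 0…4.
(1 + q^4 + q^8) has coefficients 1,0,0,0,1,0,0,0,1 for degrees 0…8.
Multiplying by (q^2 + q^3 + q^4 + q^5) gives running coefficients 0,0,1,1,1,1,1,1,1 for degrees 0…8.
Finally multiplying by (1 + q + q^3 + q^6), the product of all factors after the first has coefficients 0,0,1,2,2,3,3,3,4 for degrees 0…8.
[q^8] = 1·4 + 1·3 + 1·3 + 1·3 + 1·2 = 15.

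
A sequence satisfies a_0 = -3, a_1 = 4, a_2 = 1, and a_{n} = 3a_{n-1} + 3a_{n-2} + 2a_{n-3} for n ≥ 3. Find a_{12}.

The ordinary generating function has denominator 1 - 3z - 3z^2 - 2z^3.
Iterating the recurrence: a_0,…,a_{12} = -3, 4, 1, 9, 38, 143, 561, 2188, 8533, 33285, 129830, 506411, 1975293.

1975293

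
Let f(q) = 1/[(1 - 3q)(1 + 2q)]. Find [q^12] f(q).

Partial fractions give a closed form: a_n = (3/5)·3^n + (2/5)·(-2)^n.
At n = 12: a_12 = 320503.

320503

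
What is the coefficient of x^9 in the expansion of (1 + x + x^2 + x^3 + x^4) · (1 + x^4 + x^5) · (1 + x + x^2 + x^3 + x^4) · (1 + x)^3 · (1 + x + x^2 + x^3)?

253

(1 + x + x^2 + x^3 + x^4) has coefficients 1,1,1,1,1 for degrees 0…4.
(1 + x^4 + x^5) has coefficients 1,0,0,0,1,1,0,0,0,0 for degrees 0…9.
Multiplying by (1 + x + x^2 + x^3 + x^4) gives running coefficients 1,1,1,1,2,2,2,2,2,1 for degrees 0…9.
Multiplying by (1 + x)^3 gives running coefficients 1,4,7,8,9,12,15,16,16,15 for degrees 0…9.
Finally multiplying by (1 + x + x^2 + x^3), the product of all factors after the first has coefficients 1,5,12,20,28,36,44,52,59,62 for degrees 0…9.
[x^9] = 1·62 + 1·59 + 1·52 + 1·44 + 1·36 = 253.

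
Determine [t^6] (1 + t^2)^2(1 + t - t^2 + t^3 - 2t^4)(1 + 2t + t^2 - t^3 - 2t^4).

-7

(1 + t^2)^2 has coefficients 1,0,2,0,1 for degrees 0…4.
(1 + t - t^2 + t^3 - 2t^4) has coefficients 1,1,-1,1,-2,0,0 for degrees 0…6.
Finally multiplying by (1 + 2t + t^2 - t^3 - 2t^4), the product of all factors after the first has coefficients 1,3,2,-1,-4,-4,-1 for degrees 0…6.
[t^6] = 1·(-1) + 2·(-4) + 1·2 = -7.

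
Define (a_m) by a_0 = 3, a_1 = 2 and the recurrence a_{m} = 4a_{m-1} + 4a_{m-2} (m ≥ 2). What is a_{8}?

The ordinary generating function has denominator 1 - 4z - 4z^2.
Iterating the recurrence: a_0,…,a_{8} = 3, 2, 20, 88, 432, 2080, 10048, 48512, 234240.

234240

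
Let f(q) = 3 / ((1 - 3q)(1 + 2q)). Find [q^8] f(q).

The denominator gives the recurrence a_n = a_(n−1) + 6a_(n−2) for n ≥ 2; the numerator fixes a_0 = 3, a_1 = 3.
Iterating: 3, 3, 21, 39, 165, 399, 1389, 3783, 12117, so a_8 = 12117.

12117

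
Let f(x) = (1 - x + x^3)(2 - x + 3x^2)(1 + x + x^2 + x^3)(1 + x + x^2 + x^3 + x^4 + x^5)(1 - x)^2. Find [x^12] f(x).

4

(1 - x + x^3) has coefficients 1,-1,0,1 for degrees 0…3.
(2 - x + 3x^2) has coefficients 2,-1,3,0,0,0,0,0,0,0,0,0,0 for degrees 0…12.
Multiplying by (1 + x + x^2 + x^3) gives running coefficients 2,1,4,4,2,3,0,0,0,0,0,0,0 for degrees 0…12.
Multiplying by (1 + x + x^2 + x^3 + x^4 + x^5) gives running coefficients 2,3,7,11,13,16,14,13,9,5,3,0,0 for degrees 0…12.
Finally multiplying by (1 - x)^2, the product of all factors after the first has coefficients 2,-1,3,0,-2,1,-5,1,-3,0,2,-1,3 for degrees 0…12.
[x^12] = 1·3 − 1·(-1) + 1·0 = 4.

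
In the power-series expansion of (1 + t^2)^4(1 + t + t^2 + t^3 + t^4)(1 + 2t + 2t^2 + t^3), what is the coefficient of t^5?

47

(1 + t^2)^4 has coefficients 1,0,4,0,6,0 for degrees 0…5.
(1 + t + t^2 + t^3 + t^4) has coefficients 1,1,1,1,1,0 for degrees 0…5.
Finally multiplying by (1 + 2t + 2t^2 + t^3), the product of all factors after the first has coefficients 1,3,5,6,6,5 for degrees 0…5.
[t^5] = 1·5 + 4·6 + 6·3 = 47.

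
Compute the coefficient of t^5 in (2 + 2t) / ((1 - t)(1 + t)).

2

Partial fractions give a closed form: a_n = (2)·1^n.
At n = 5: a_5 = 2.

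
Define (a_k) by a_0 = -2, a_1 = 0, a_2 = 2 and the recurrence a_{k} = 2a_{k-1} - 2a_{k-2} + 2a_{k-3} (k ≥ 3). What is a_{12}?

The ordinary generating function has denominator 1 - 2x + 2x^2 - 2x^3.
Iterating the recurrence: a_0,…,a_{12} = -2, 0, 2, 0, -4, -4, 0, 0, -8, -16, -16, -16, -32.

-32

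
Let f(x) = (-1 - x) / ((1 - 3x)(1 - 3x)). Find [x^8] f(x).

The denominator gives the recurrence a_n = 6a_(n−1) − 9a_(n−2) for n ≥ 2; the numerator fixes a_0 = -1, a_1 = -7.
Iterating: -1, -7, -33, -135, -513, -1863, -6561, -22599, -76545, so a_8 = -76545.

-76545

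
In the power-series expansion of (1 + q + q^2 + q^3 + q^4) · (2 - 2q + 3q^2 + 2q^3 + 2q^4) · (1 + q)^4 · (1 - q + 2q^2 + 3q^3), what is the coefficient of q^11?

(1 + q + q^2 + q^3 + q^4) has coefficients 1,1,1,1,1 for degrees 0…4.
(2 - 2q + 3q^2 + 2q^3 + 2q^4) has coefficients 2,-2,3,2,2,0,0,0,0,0,0,0 for degrees 0…11.
Multiplying by (1 + q)^4 gives running coefficients 2,6,7,10,22,30,23,10,2,0,0,0 for degrees 0…11.
Finally multiplying by (1 - q + 2q^2 + 3q^3), the product of all factors after the first has coefficients 2,4,5,21,44,49,67,113,128,87,34,6 for degrees 0…11.
[q^11] = 1·6 + 1·34 + 1·87 + 1·128 + 1·113 = 368.

368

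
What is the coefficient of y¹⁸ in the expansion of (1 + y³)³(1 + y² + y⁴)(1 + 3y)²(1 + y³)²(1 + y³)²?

(1 + y³)³ has coefficients 1,0,0,3,0,0,3,0,0,1 for degrees 0…9.
(1 + y² + y⁴) has coefficients 1,0,1,0,1,0,0,0,0,0,0,0,0,0,0,0,0,0,0 for degrees 0…18.
Multiplying by (1 + 3y)² gives running coefficients 1,6,10,6,10,6,9,0,0,0,0,0,0,0,0,0,0,0,0 for degrees 0…18.
Multiplying by (1 + y³)² gives running coefficients 1,6,10,8,22,26,22,26,22,24,10,6,9,0,0,0,0,0,0 for degrees 0…18.
Finally multiplying by (1 + y³)², the product of all factors after the first has coefficients 1,6,10,10,34,46,39,76,84,76,84,76,79,46,34,42,10,6,9 for degrees 0…18.
[y¹⁸] = 1·9 + 3·42 + 3·79 + 1·76 = 448.

448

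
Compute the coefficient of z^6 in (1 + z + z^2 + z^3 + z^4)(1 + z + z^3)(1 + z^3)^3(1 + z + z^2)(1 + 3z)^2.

321

(1 + z + z^2 + z^3 + z^4) has coefficients 1,1,1,1,1 for degrees 0…4.
(1 + z + z^3) has coefficients 1,1,0,1,0,0,0 for degrees 0…6.
Multiplying by (1 + z^3)^3 gives running coefficients 1,1,0,4,3,0,6 for degrees 0…6.
Multiplying by (1 + z + z^2) gives running coefficients 1,2,2,5,7,7,9 for degrees 0…6.
Finally multiplying by (1 + 3z)^2, the product of all factors after the first has coefficients 1,8,23,35,55,94,114 for degrees 0…6.
[z^6] = 1·114 + 1·94 + 1·55 + 1·35 + 1·23 = 321.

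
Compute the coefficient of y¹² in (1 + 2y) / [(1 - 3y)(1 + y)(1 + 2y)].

Partial fractions give a closed form: a_n = (3/4)·3^n + (1/4)·(-1)^n.
At n = 12: a_12 = 398581.

398581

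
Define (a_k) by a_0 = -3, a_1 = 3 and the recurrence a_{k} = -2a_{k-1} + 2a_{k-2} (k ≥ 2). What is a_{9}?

The ordinary generating function has denominator 1 + 2x - 2x^2.
Iterating the recurrence: a_0,…,a_{9} = -3, 3, -12, 30, -84, 228, -624, 1704, -4656, 12720.

12720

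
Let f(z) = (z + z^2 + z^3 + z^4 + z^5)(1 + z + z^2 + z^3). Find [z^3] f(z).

3

(z + z^2 + z^3 + z^4 + z^5) has coefficients 0,1,1,1 for degrees 0…3.
(1 + z + z^2 + z^3) has coefficients 1,1,1,1 for degrees 0…3.
[z^3] = 1·1 + 1·1 + 1·1 = 3.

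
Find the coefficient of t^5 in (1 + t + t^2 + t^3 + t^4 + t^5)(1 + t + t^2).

(1 + t + t^2 + t^3 + t^4 + t^5) has coefficients 1,1,1,1,1,1 for degrees 0…5.
(1 + t + t^2) has coefficients 1,1,1,0,0,0 for degrees 0…5.
[t^5] = 1·0 + 1·0 + 1·0 + 1·1 + 1·1 + 1·1 = 3.

3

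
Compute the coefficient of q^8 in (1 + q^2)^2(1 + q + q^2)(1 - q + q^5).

2

(1 + q^2)^2 has coefficients 1,0,2,0,1 for degrees 0…4.
(1 + q + q^2) has coefficients 1,1,1,0,0,0,0,0,0 for degrees 0…8.
Finally multiplying by (1 - q + q^5), the product of all factors after the first has coefficients 1,0,0,-1,0,1,1,1,0 for degrees 0…8.
[q^8] = 1·0 + 2·1 + 1·0 = 2.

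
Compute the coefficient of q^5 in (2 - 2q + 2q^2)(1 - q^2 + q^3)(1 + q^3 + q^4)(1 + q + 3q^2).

14

(2 - 2q + 2q^2) has coefficients 2,-2,2 for degrees 0…2.
(1 - q^2 + q^3) has coefficients 1,0,-1,1,0,0 for degrees 0…5.
Multiplying by (1 + q^3 + q^4) gives running coefficients 1,0,-1,2,1,-1 for degrees 0…5.
Finally multiplying by (1 + q + 3q^2), the product of all factors after the first has coefficients 1,1,2,1,0,6 for degrees 0…5.
[q^5] = 2·6 − 2·0 + 2·1 = 14.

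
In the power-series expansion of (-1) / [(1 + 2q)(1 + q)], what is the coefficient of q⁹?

The denominator gives the recurrence a_n = −3a_(n−1) − 2a_(n−2) for n ≥ 3; the numerator fixes a_0 = -1, a_1 = 3, a_2 = -7.
Iterating: -1, 3, -7, 15, -31, 63, -127, 255, -511, 1023, so a_9 = 1023.

1023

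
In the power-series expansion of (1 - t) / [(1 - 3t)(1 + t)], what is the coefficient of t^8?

The denominator gives the recurrence a_n = 2a_(n−1) + 3a_(n−2) for n ≥ 2; the numerator fixes a_0 = 1, a_1 = 1.
Iterating: 1, 1, 5, 13, 41, 121, 365, 1093, 3281, so a_8 = 3281.

3281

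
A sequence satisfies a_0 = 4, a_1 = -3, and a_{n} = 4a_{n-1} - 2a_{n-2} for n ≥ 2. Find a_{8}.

-34880

The ordinary generating function has denominator 1 - 4t + 2t^2.
Iterating the recurrence: a_0,…,a_{8} = 4, -3, -20, -74, -256, -876, -2992, -10216, -34880.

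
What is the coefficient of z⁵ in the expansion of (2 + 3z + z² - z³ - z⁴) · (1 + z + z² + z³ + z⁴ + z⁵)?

(2 + 3z + z² - z³ - z⁴) has coefficients 2,3,1,-1,-1 for degrees 0…4.
(1 + z + z² + z³ + z⁴ + z⁵) has coefficients 1,1,1,1,1,1 for degrees 0…5.
[z⁵] = 2·1 + 3·1 + 1·1 − 1·1 − 1·1 = 4.

4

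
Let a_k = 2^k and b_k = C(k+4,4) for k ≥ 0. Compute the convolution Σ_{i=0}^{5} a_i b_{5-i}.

638

Write out a_i and b_{5-i} for i = 0,…,5 and sum the products.
Σ = 1·126 + 2·70 + 4·35 + 8·15 + 16·5 + 32·1 = 638.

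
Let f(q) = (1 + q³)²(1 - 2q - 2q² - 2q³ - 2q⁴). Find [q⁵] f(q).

(1 + q³)² has coefficients 1,0,0,2,0,0 for degrees 0…5.
(1 - 2q - 2q² - 2q³ - 2q⁴) has coefficients 1,-2,-2,-2,-2,0 for degrees 0…5.
[q⁵] = 1·0 + 2·(-2) = -4.

-4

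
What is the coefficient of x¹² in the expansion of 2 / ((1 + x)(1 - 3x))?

Partial fractions give a closed form: a_n = (1/2)·(-1)^n + (3/2)·3^n.
At n = 12: a_12 = 797162.

797162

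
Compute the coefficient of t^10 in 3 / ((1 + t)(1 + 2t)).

The denominator gives the recurrence a_n = −3a_(n−1) − 2a_(n−2) for n ≥ 2; the numerator fixes a_0 = 3, a_1 = -9.
Iterating: 3, -9, 21, -45, 93, -189, 381, -765, 1533, -3069, 6141, so a_10 = 6141.

6141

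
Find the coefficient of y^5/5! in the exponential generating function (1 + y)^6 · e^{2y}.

12032

The EGF product rule gives c_5 = Σ_{k_1+k_2=5} C(5; k_1,k_2) · ∏ g_i(k_i), where (1+y)^6 gives the falling factorial (6)_k; e^{2y} gives (2)^k.
g_1(k) for k = 0…5: 1, 6, 30, 120, 360, 720.
g_2(k) for k = 0…5: 1, 2, 4, 8, 16, 32.
c_5 = Σ_k C(5,k)·g_1(k)·g_2(5−k) = 1·1·32 + 5·6·16 + 10·30·8 + 10·120·4 + 5·360·2 + 1·720·1 = 32 + 480 + 2400 + 4800 + 3600 + 720 = 12032.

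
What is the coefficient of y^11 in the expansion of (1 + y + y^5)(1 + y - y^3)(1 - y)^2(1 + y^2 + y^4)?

(1 + y + y^5) has coefficients 1,1,0,0,0,1 for degrees 0…5.
(1 + y - y^3) has coefficients 1,1,0,-1,0,0,0,0,0,0,0,0 for degrees 0…11.
Multiplying by (1 - y)^2 gives running coefficients 1,-1,-1,0,2,-1,0,0,0,0,0,0 for degrees 0…11.
Finally multiplying by (1 + y^2 + y^4), the product of all factors after the first has coefficients 1,-1,0,-1,2,-2,1,-1,2,-1,0,0 for degrees 0…11.
[y^11] = 1·0 + 1·0 + 1·1 = 1.

1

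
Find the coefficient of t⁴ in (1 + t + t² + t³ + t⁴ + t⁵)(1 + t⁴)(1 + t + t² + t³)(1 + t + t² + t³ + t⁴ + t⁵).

15

(1 + t + t² + t³ + t⁴ + t⁵) has coefficients 1,1,1,1,1 for degrees 0…4.
(1 + t⁴) has coefficients 1,0,0,0,1 for degrees 0…4.
Multiplying by (1 + t + t² + t³) gives running coefficients 1,1,1,1,1 for degrees 0…4.
Finally multiplying by (1 + t + t² + t³ + t⁴ + t⁵), the product of all factors after the first has coefficients 1,2,3,4,5 for degrees 0…4.
[t⁴] = 1·5 + 1·4 + 1·3 + 1·2 + 1·1 = 15.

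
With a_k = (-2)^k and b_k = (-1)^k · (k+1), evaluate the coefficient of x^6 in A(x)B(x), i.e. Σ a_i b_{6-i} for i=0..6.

Write out a_i and b_{6-i} for i = 0,…,6 and sum the products.
Σ = 1·7 − 2·(-6) + 4·5 − 8·(-4) + 16·3 − 32·(-2) + 64·1 = 247.

247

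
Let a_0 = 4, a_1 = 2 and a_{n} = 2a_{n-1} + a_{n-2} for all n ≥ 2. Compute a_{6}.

The ordinary generating function has denominator 1 - 2q - q^2.
Iterating the recurrence: a_0,…,a_{6} = 4, 2, 8, 18, 44, 106, 256.

256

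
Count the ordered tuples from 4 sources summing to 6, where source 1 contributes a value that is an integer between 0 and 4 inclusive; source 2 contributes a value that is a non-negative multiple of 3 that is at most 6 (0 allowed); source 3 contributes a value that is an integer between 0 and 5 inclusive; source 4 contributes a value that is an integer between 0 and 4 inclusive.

32

The generating function for the choices is (1 + y + y² + y³ + y⁴)·(1 + y³ + y⁶)·(1 + y + y² + y³ + y⁴ + y⁵)·(1 + y + y² + y³ + y⁴); the count is [y⁶].
(1 + y + y² + y³ + y⁴) has coefficients 1,1,1,1,1 for degrees 0…4.
(1 + y³ + y⁶) has coefficients 1,0,0,1,0,0,1 for degrees 0…6.
Multiplying by (1 + y + y² + y³ + y⁴ + y⁵) gives running coefficients 1,1,1,2,2,2,2 for degrees 0…6.
Finally multiplying by (1 + y + y² + y³ + y⁴), the product of all factors after the first has coefficients 1,2,3,5,7,8,9 for degrees 0…6.
[y⁶] = 1·9 + 1·8 + 1·7 + 1·5 + 1·3 = 32.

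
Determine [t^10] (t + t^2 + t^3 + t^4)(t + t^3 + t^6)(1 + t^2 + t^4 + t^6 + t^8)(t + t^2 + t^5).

(t + t^2 + t^3 + t^4) has coefficients 0,1,1,1,1 for degrees 0…4.
(t + t^3 + t^6) has coefficients 0,1,0,1,0,0,1,0,0,0,0 for degrees 0…10.
Multiplying by (1 + t^2 + t^4 + t^6 + t^8) gives running coefficients 0,1,0,2,0,2,1,2,1,2,1 for degrees 0…10.
Finally multiplying by (t + t^2 + t^5), the product of all factors after the first has coefficients 0,0,1,1,2,2,3,3,5,3,5 for degrees 0…10.
[t^10] = 1·3 + 1·5 + 1·3 + 1·3 = 14.

14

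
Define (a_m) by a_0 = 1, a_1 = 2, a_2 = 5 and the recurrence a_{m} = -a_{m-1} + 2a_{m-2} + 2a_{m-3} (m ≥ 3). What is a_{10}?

125

The ordinary generating function has denominator 1 + x - 2x^2 - 2x^3.
Iterating the recurrence: a_0,…,a_{10} = 1, 2, 5, 1, 13, -1, 29, -5, 61, -13, 125.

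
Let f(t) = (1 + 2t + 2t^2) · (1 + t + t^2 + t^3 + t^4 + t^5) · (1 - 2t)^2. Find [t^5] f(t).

5

(1 + 2t + 2t^2) has coefficients 1,2,2 for degrees 0…2.
(1 + t + t^2 + t^3 + t^4 + t^5) has coefficients 1,1,1,1,1,1 for degrees 0…5.
Finally multiplying by (1 - 2t)^2, the product of all factors after the first has coefficients 1,-3,1,1,1,1 for degrees 0…5.
[t^5] = 1·1 + 2·1 + 2·1 = 5.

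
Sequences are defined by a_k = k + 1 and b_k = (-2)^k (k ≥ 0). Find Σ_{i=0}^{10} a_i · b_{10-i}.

This is [x^10] in the product of the two ordinary generating functions.
Σ = 1·1024 + 2·(-512) + 3·256 + 4·(-128) + 5·64 + 6·(-32) + 7·16 + 8·(-8) + 9·4 + 10·(-2) + 11·1 = 459.

459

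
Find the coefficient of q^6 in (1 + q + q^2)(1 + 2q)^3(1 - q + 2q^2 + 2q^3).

84

(1 + q + q^2) has coefficients 1,1,1 for degrees 0…2.
(1 + 2q)^3 has coefficients 1,6,12,8,0,0,0 for degrees 0…6.
Finally multiplying by (1 - q + 2q^2 + 2q^3), the product of all factors after the first has coefficients 1,5,8,10,28,40,16 for degrees 0…6.
[q^6] = 1·16 + 1·40 + 1·28 = 84.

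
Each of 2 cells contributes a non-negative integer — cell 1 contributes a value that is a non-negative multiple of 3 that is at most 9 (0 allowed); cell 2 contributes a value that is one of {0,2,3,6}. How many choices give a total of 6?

The generating function for the choices is (1 + t^3 + t^6 + t^9)·(1 + t^2 + t^3 + t^6); the count is [t^6].
(1 + t^3 + t^6 + t^9) has coefficients 1,0,0,1,0,0,1 for degrees 0…6.
(1 + t^2 + t^3 + t^6) has coefficients 1,0,1,1,0,0,1 for degrees 0…6.
[t^6] = 1·1 + 1·1 + 1·1 = 3.

3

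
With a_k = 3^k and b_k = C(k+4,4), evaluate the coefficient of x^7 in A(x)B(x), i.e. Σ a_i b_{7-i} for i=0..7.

This is [x^7] in the product of the two ordinary generating functions.
Σ = 1·330 + 3·210 + 9·126 + 27·70 + 81·35 + 243·15 + 729·5 + 2187·1 = 16296.

16296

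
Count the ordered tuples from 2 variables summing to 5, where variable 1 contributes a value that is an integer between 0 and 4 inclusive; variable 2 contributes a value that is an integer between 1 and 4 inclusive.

The generating function for the choices is (1 + z + z^2 + z^3 + z^4)·(z + z^2 + z^3 + z^4); the count is [z^5].
(1 + z + z^2 + z^3 + z^4) has coefficients 1,1,1,1,1 for degrees 0…4.
(z + z^2 + z^3 + z^4) has coefficients 0,1,1,1,1,0 for degrees 0…5.
[z^5] = 1·0 + 1·1 + 1·1 + 1·1 + 1·1 = 4.

4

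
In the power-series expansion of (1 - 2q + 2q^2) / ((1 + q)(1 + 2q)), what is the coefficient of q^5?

The denominator gives the recurrence a_n = −3a_(n−1) − 2a_(n−2) for n ≥ 3; the numerator fixes a_0 = 1, a_1 = -5, a_2 = 15.
Iterating: 1, -5, 15, -35, 75, -155, so a_5 = -155.

-155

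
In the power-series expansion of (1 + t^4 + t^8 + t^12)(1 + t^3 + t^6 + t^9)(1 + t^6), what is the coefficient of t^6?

(1 + t^4 + t^8 + t^12) has coefficients 1,0,0,0,1,0,0 for degrees 0…6.
(1 + t^3 + t^6 + t^9) has coefficients 1,0,0,1,0,0,1 for degrees 0…6.
Finally multiplying by (1 + t^6), the product of all factors after the first has coefficients 1,0,0,1,0,0,2 for degrees 0…6.
[t^6] = 1·2 + 1·0 = 2.

2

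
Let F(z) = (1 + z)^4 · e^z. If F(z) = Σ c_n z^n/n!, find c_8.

3393

The EGF product rule gives c_8 = Σ_{k_1+k_2=8} C(8; k_1,k_2) · ∏ g_i(k_i), where (1+z)^4 gives the falling factorial (4)_k; e^z gives (1)^k.
g_1(k) for k = 0…8: 1, 4, 12, 24, 24, 0, 0, 0, 0.
g_2(k) for k = 0…8: 1, 1, 1, 1, 1, 1, 1, 1, 1.
c_8 = Σ_k C(8,k)·g_1(k)·g_2(8−k) = 1·1·1 + 8·4·1 + 28·12·1 + 56·24·1 + 70·24·1 = 1 + 32 + 336 + 1344 + 1680 = 3393.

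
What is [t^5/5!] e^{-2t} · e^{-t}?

The EGF product rule gives c_5 = Σ_{k_1+k_2=5} C(5; k_1,k_2) · ∏ g_i(k_i), where e^{-2t} gives (-2)^k; e^{-t} gives (-1)^k.
g_1(k) for k = 0…5: 1, -2, 4, -8, 16, -32.
g_2(k) for k = 0…5: 1, -1, 1, -1, 1, -1.
c_5 = Σ_k C(5,k)·g_1(k)·g_2(5−k) = 1·1·(-1) + 5·(-2)·1 + 10·4·(-1) + 10·(-8)·1 + 5·16·(-1) + 1·(-32)·1 = −1 − 10 − 40 − 80 − 80 − 32 = -243.

-243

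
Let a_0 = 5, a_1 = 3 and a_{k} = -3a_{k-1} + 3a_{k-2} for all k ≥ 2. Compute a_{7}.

-2349

The ordinary generating function has denominator 1 + 3z - 3z^2.
Iterating the recurrence: a_0,…,a_{7} = 5, 3, 6, -9, 45, -162, 621, -2349.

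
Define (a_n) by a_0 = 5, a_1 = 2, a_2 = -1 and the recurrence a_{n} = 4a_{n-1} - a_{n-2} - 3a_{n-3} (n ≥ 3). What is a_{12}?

The ordinary generating function has denominator 1 - 4y + y^2 + 3y^3.
Iterating the recurrence: a_0,…,a_{12} = 5, 2, -1, -21, -89, -332, -1176, -4105, -14248, -49359, -170873, -591389, -2046606.

-2046606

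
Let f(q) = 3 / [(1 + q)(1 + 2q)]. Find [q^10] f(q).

6141

Partial fractions give a closed form: a_n = (-3)·(-1)^n + (6)·(-2)^n.
At n = 10: a_10 = 6141.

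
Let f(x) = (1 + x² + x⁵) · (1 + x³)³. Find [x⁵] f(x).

(1 + x² + x⁵) has coefficients 1,0,1,0,0,1 for degrees 0…5.
(1 + x³)³ has coefficients 1,0,0,3,0,0 for degrees 0…5.
[x⁵] = 1·0 + 1·3 + 1·1 = 4.

4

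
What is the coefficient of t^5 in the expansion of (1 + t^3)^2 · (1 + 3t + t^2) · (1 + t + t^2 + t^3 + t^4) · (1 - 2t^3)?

4

(1 + t^3)^2 has coefficients 1,0,0,2,0,0 for degrees 0…5.
(1 + 3t + t^2) has coefficients 1,3,1,0,0,0 for degrees 0…5.
Multiplying by (1 + t + t^2 + t^3 + t^4) gives running coefficients 1,4,5,5,5,4 for degrees 0…5.
Finally multiplying by (1 - 2t^3), the product of all factors after the first has coefficients 1,4,5,3,-3,-6 for degrees 0…5.
[t^5] = 1·(-6) + 2·5 = 4.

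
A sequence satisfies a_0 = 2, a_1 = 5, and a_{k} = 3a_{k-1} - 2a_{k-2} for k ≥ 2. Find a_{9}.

1535

The ordinary generating function has denominator 1 - 3q + 2q^2.
Iterating the recurrence: a_0,…,a_{9} = 2, 5, 11, 23, 47, 95, 191, 383, 767, 1535.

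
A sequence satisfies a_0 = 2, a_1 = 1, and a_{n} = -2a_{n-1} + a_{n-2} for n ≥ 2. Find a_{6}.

The ordinary generating function has denominator 1 + 2t - t^2.
Iterating the recurrence: a_0,…,a_{6} = 2, 1, 0, 1, -2, 5, -12.

-12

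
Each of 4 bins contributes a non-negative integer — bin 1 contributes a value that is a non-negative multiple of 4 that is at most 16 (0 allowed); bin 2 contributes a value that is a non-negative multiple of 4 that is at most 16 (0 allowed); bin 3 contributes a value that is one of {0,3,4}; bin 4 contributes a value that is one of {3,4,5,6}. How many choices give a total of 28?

The generating function for the choices is (1 + z⁴ + z⁸ + z¹² + z¹⁶)·(1 + z⁴ + z⁸ + z¹² + z¹⁶)·(1 + z³ + z⁴)·(z³ + z⁴ + z⁵ + z⁶); the count is [z²⁸].
(1 + z⁴ + z⁸ + z¹² + z¹⁶) has coefficients 1,0,0,0,1,0,0,0,1,0,0,0,1,0,0,0,1 for degrees 0…16.
(1 + z⁴ + z⁸ + z¹² + z¹⁶) has coefficients 1,0,0,0,1,0,0,0,1,0,0,0,1,0,0,0,1,0,0,0,0,0,0,0,0,0,0,0,0 for degrees 0…28.
Multiplying by (1 + z³ + z⁴) gives running coefficients 1,0,0,1,2,0,0,1,2,0,0,1,2,0,0,1,2,0,0,1,1,0,0,0,0,0,0,0,0 for degrees 0…28.
Finally multiplying by (z³ + z⁴ + z⁵ + z⁶), the product of all factors after the first has coefficients 0,0,0,1,1,1,2,3,3,3,3,3,3,3,3,3,3,3,3,3,3,3,3,2,2,2,1,0,0 for degrees 0…28.
[z²⁸] = 1·0 + 1·2 + 1·3 + 1·3 + 1·3 = 11.

11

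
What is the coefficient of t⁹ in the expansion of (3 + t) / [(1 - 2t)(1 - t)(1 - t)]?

7121

The denominator gives the recurrence a_n = 4a_(n−1) − 5a_(n−2) + 2a_(n−3) for n ≥ 3; the numerator fixes a_0 = 3, a_1 = 13, a_2 = 37.
Iterating: 3, 13, 37, 89, 197, 417, 861, 1753, 3541, 7121, so a_9 = 7121.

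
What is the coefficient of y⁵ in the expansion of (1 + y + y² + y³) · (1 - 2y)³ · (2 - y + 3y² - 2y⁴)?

17

(1 + y + y² + y³) has coefficients 1,1,1,1 for degrees 0…3.
(1 - 2y)³ has coefficients 1,-6,12,-8,0,0 for degrees 0…5.
Finally multiplying by (2 - y + 3y² - 2y⁴), the product of all factors after the first has coefficients 2,-13,33,-46,42,-12 for degrees 0…5.
[y⁵] = 1·(-12) + 1·42 + 1·(-46) + 1·33 = 17.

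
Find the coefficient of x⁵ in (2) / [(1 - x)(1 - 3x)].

728

Partial fractions give a closed form: a_n = (-1)·1^n + (3)·3^n.
At n = 5: a_5 = 728.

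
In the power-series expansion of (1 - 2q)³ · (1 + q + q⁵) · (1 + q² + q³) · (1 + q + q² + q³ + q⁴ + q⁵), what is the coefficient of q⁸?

(1 - 2q)³ has coefficients 1,-6,12,-8 for degrees 0…3.
(1 + q + q⁵) has coefficients 1,1,0,0,0,1,0,0,0 for degrees 0…8.
Multiplying by (1 + q² + q³) gives running coefficients 1,1,1,2,1,1,0,1,1 for degrees 0…8.
Finally multiplying by (1 + q + q² + q³ + q⁴ + q⁵), the product of all factors after the first has coefficients 1,2,3,5,6,7,6,6,6 for degrees 0…8.
[q⁸] = 1·6 − 6·6 + 12·6 − 8·7 = -14.

-14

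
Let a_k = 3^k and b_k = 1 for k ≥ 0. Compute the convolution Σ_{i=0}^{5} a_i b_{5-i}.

Write out a_i and b_{5-i} for i = 0,…,5 and sum the products.
Σ = 1·1 + 3·1 + 9·1 + 27·1 + 81·1 + 243·1 = 364.

364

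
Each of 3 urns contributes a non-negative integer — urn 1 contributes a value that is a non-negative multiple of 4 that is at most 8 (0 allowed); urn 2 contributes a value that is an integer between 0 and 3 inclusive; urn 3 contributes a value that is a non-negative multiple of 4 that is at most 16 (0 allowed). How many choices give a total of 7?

2

The generating function for the choices is (1 + x⁴ + x⁸)·(1 + x + x² + x³)·(1 + x⁴ + x⁸ + x¹² + x¹⁶); the count is [x⁷].
(1 + x⁴ + x⁸) has coefficients 1,0,0,0,1,0,0,0 for degrees 0…7.
(1 + x + x² + x³) has coefficients 1,1,1,1,0,0,0,0 for degrees 0…7.
Finally multiplying by (1 + x⁴ + x⁸ + x¹² + x¹⁶), the product of all factors after the first has coefficients 1,1,1,1,1,1,1,1 for degrees 0…7.
[x⁷] = 1·1 + 1·1 = 2.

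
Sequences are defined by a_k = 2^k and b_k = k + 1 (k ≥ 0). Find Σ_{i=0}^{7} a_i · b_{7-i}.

Write out a_i and b_{7-i} for i = 0,…,7 and sum the products.
Σ = 1·8 + 2·7 + 4·6 + 8·5 + 16·4 + 32·3 + 64·2 + 128·1 = 502.

502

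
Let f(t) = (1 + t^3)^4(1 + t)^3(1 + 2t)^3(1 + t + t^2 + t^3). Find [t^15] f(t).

846

(1 + t^3)^4 has coefficients 1,0,0,4,0,0,6,0,0,4,0,0,1 for degrees 0…12.
(1 + t)^3 has coefficients 1,3,3,1,0,0,0,0,0,0,0,0,0,0,0,0 for degrees 0…15.
Multiplying by (1 + 2t)^3 gives running coefficients 1,9,33,63,66,36,8,0,0,0,0,0,0,0,0,0 for degrees 0…15.
Finally multiplying by (1 + t + t^2 + t^3), the product of all factors after the first has coefficients 1,10,43,106,171,198,173,110,44,8,0,0,0,0,0,0 for degrees 0…15.
[t^15] = 1·0 + 4·0 + 6·8 + 4·173 + 1·106 = 846.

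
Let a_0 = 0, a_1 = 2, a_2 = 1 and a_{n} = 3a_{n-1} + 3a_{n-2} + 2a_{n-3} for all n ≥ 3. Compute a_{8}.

7801

The ordinary generating function has denominator 1 - 3z - 3z^2 - 2z^3.
Iterating the recurrence: a_0,…,a_{8} = 0, 2, 1, 9, 34, 131, 513, 2000, 7801.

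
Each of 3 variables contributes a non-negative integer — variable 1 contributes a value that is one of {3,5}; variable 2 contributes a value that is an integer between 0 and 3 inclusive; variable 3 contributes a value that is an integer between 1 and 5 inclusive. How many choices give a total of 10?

6

The generating function for the choices is (z³ + z⁵)·(1 + z + z² + z³)·(z + z² + z³ + z⁴ + z⁵); the count is [z¹⁰].
(z³ + z⁵) has coefficients 0,0,0,1,0,1 for degrees 0…5.
(1 + z + z² + z³) has coefficients 1,1,1,1,0,0,0,0,0,0,0 for degrees 0…10.
Finally multiplying by (z + z² + z³ + z⁴ + z⁵), the product of all factors after the first has coefficients 0,1,2,3,4,4,3,2,1,0,0 for degrees 0…10.
[z¹⁰] = 1·2 + 1·4 = 6.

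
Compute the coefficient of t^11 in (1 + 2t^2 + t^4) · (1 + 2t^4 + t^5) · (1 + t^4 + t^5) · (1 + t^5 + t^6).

(1 + 2t^2 + t^4) has coefficients 1,0,2,0,1 for degrees 0…4.
(1 + 2t^4 + t^5) has coefficients 1,0,0,0,2,1,0,0,0,0,0,0 for degrees 0…11.
Multiplying by (1 + t^4 + t^5) gives running coefficients 1,0,0,0,3,2,0,0,2,3,1,0 for degrees 0…11.
Finally multiplying by (1 + t^5 + t^6), the product of all factors after the first has coefficients 1,0,0,0,3,3,1,0,2,6,6,2 for degrees 0…11.
[t^11] = 1·2 + 2·6 + 1·0 = 14.

14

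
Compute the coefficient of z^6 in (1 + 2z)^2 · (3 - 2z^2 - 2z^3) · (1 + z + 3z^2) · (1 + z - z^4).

(1 + 2z)^2 has coefficients 1,4,4 for degrees 0…2.
(3 - 2z^2 - 2z^3) has coefficients 3,0,-2,-2,0,0,0 for degrees 0…6.
Multiplying by (1 + z + 3z^2) gives running coefficients 3,3,7,-4,-8,-6,0 for degrees 0…6.
Finally multiplying by (1 + z - z^4), the product of all factors after the first has coefficients 3,6,10,3,-15,-17,-13 for degrees 0…6.
[z^6] = 1·(-13) + 4·(-17) + 4·(-15) = -141.

-141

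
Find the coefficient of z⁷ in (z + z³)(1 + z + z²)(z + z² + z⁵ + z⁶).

3

(z + z³) has coefficients 0,1,0,1 for degrees 0…3.
(1 + z + z²) has coefficients 1,1,1,0,0,0,0,0 for degrees 0…7.
Finally multiplying by (z + z² + z⁵ + z⁶), the product of all factors after the first has coefficients 0,1,2,2,1,1,2,2 for degrees 0…7.
[z⁷] = 1·2 + 1·1 = 3.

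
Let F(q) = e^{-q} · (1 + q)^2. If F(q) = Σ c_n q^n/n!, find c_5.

-11

The EGF product rule gives c_5 = Σ_{k_1+k_2=5} C(5; k_1,k_2) · ∏ g_i(k_i), where e^{-q} gives (-1)^k; (1+q)^2 gives the falling factorial (2)_k.
g_1(k) for k = 0…5: 1, -1, 1, -1, 1, -1.
g_2(k) for k = 0…5: 1, 2, 2, 0, 0, 0.
c_5 = Σ_k C(5,k)·g_1(k)·g_2(5−k) = 10·(-1)·2 + 5·1·2 + 1·(-1)·1 = −20 + 10 − 1 = -11.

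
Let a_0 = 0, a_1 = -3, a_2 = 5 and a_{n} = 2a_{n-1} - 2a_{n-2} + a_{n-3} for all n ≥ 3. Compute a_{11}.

11

The ordinary generating function has denominator 1 - 2z + 2z^2 - z^3.
Iterating the recurrence: a_0,…,a_{11} = 0, -3, 5, 16, 19, 11, 0, -3, 5, 16, 19, 11.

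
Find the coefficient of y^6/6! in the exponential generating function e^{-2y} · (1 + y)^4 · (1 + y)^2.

592

The EGF product rule gives c_6 = Σ_{k_1+k_2+k_3=6} C(6; k_1,k_2,k_3) · ∏ g_i(k_i), where e^{-2y} gives (-2)^k; (1+y)^4 gives the falling factorial (4)_k; (1+y)^2 gives the falling factorial (2)_k.
g_1(k) for k = 0…6: 1, -2, 4, -8, 16, -32, 64.
g_2(k) for k = 0…6: 1, 4, 12, 24, 24, 0, 0.
g_3(k) for k = 0…6: 1, 2, 2, 0, 0, 0, 0.
First combine the last two factors: h(k) = Σ_j C(k,j)·g_2(j)·g_3(k−j) for k = 0…6: 1, 6, 30, 120, 360, 720, 720.
c_6 = Σ_k C(6,k)·g_1(k)·h(6−k) = 1·1·720 + 6·(-2)·720 + 15·4·360 + 20·(-8)·120 + 15·16·30 + 6·(-32)·6 + 1·64·1 = 720 − 8640 + 21600 − 19200 + 7200 − 1152 + 64 = 592.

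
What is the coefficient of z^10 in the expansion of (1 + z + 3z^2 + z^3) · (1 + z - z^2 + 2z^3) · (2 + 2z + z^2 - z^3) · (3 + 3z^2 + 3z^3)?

18

(1 + z + 3z^2 + z^3) has coefficients 1,1,3,1 for degrees 0…3.
(1 + z - z^2 + 2z^3) has coefficients 1,1,-1,2,0,0,0,0,0,0,0 for degrees 0…10.
Multiplying by (2 + 2z + z^2 - z^3) gives running coefficients 2,4,1,2,2,3,-2,0,0,0,0 for degrees 0…10.
Finally multiplying by (3 + 3z^2 + 3z^3), the product of all factors after the first has coefficients 6,12,9,24,21,18,6,15,3,-6,0 for degrees 0…10.
[z^10] = 1·0 + 1·(-6) + 3·3 + 1·15 = 18.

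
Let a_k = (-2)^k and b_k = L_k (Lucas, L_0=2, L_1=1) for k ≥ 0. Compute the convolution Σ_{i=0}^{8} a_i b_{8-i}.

The convolution is the x^8 coefficient of A(x)B(x).
Σ = 1·47 − 2·29 + 4·18 − 8·11 + 16·7 − 32·4 + 64·3 − 128·1 + 256·2 = 533.

533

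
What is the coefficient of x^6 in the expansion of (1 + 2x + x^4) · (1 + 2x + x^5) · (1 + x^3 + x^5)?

(1 + 2x + x^4) has coefficients 1,2,0,0,1 for degrees 0…4.
(1 + 2x + x^5) has coefficients 1,2,0,0,0,1,0 for degrees 0…6.
Finally multiplying by (1 + x^3 + x^5), the product of all factors after the first has coefficients 1,2,0,1,2,2,2 for degrees 0…6.
[x^6] = 1·2 + 2·2 + 1·0 = 6.

6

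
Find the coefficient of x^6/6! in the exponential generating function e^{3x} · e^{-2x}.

1

The EGF product rule gives c_6 = Σ_{k_1+k_2=6} C(6; k_1,k_2) · ∏ g_i(k_i), where e^{3x} gives (3)^k; e^{-2x} gives (-2)^k.
g_1(k) for k = 0…6: 1, 3, 9, 27, 81, 243, 729.
g_2(k) for k = 0…6: 1, -2, 4, -8, 16, -32, 64.
c_6 = Σ_k C(6,k)·g_1(k)·g_2(6−k) = 1·1·64 + 6·3·(-32) + 15·9·16 + 20·27·(-8) + 15·81·4 + 6·243·(-2) + 1·729·1 = 64 − 576 + 2160 − 4320 + 4860 − 2916 + 729 = 1.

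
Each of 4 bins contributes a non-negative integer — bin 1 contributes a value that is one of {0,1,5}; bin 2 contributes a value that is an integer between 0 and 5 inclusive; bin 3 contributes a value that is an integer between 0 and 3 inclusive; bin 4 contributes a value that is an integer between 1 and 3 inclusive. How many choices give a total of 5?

20

The generating function for the choices is (1 + y + y⁵)·(1 + y + y² + y³ + y⁴ + y⁵)·(1 + y + y² + y³)·(y + y² + y³); the count is [y⁵].
(1 + y + y⁵) has coefficients 1,1,0,0,0,1 for degrees 0…5.
(1 + y + y² + y³ + y⁴ + y⁵) has coefficients 1,1,1,1,1,1 for degrees 0…5.
Multiplying by (1 + y + y² + y³) gives running coefficients 1,2,3,4,4,4 for degrees 0…5.
Finally multiplying by (y + y² + y³), the product of all factors after the first has coefficients 0,1,3,6,9,11 for degrees 0…5.
[y⁵] = 1·11 + 1·9 + 1·0 = 20.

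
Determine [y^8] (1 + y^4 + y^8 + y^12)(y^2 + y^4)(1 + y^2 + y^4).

3

(1 + y^4 + y^8 + y^12) has coefficients 1,0,0,0,1,0,0,0,1 for degrees 0…8.
(y^2 + y^4) has coefficients 0,0,1,0,1,0,0,0,0 for degrees 0…8.
Finally multiplying by (1 + y^2 + y^4), the product of all factors after the first has coefficients 0,0,1,0,2,0,2,0,1 for degrees 0…8.
[y^8] = 1·1 + 1·2 + 1·0 = 3.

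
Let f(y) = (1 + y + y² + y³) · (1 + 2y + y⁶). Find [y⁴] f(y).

(1 + y + y² + y³) has coefficients 1,1,1,1 for degrees 0…3.
(1 + 2y + y⁶) has coefficients 1,2,0,0,0 for degrees 0…4.
[y⁴] = 1·0 + 1·0 + 1·0 + 1·2 = 2.

2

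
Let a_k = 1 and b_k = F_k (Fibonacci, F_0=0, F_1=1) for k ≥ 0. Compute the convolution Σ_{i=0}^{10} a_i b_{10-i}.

Write out a_i and b_{10-i} for i = 0,…,10 and sum the products.
Σ = 1·55 + 1·34 + 1·21 + 1·13 + 1·8 + 1·5 + 1·3 + 1·2 + 1·1 + 1·1 + 1·0 = 143.

143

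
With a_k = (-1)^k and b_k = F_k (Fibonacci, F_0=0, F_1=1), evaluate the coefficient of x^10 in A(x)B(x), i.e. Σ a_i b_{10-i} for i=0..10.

33

The convolution is the x^10 coefficient of A(x)B(x).
Σ = 1·55 − 1·34 + 1·21 − 1·13 + 1·8 − 1·5 + 1·3 − 1·2 + 1·1 − 1·1 + 1·0 = 33.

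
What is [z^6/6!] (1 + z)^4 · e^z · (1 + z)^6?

424051

The EGF product rule gives c_6 = Σ_{k_1+k_2+k_3=6} C(6; k_1,k_2,k_3) · ∏ g_i(k_i), where (1+z)^4 gives the falling factorial (4)_k; e^z gives (1)^k; (1+z)^6 gives the falling factorial (6)_k.
g_1(k) for k = 0…6: 1, 4, 12, 24, 24, 0, 0.
g_2(k) for k = 0…6: 1, 1, 1, 1, 1, 1, 1.
g_3(k) for k = 0…6: 1, 6, 30, 120, 360, 720, 720.
First combine the last two factors: h(k) = Σ_j C(k,j)·g_2(j)·g_3(k−j) for k = 0…6: 1, 7, 43, 229, 1045, 4051, 13327.
c_6 = Σ_k C(6,k)·g_1(k)·h(6−k) = 1·1·13327 + 6·4·4051 + 15·12·1045 + 20·24·229 + 15·24·43 = 13327 + 97224 + 188100 + 109920 + 15480 = 424051.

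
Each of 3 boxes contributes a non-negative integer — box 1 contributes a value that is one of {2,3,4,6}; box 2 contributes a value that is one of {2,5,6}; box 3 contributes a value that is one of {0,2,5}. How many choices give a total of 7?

2

The generating function for the choices is (y^2 + y^3 + y^4 + y^6)·(y^2 + y^5 + y^6)·(1 + y^2 + y^5); the count is [y^7].
(y^2 + y^3 + y^4 + y^6) has coefficients 0,0,1,1,1,0,1 for degrees 0…6.
(y^2 + y^5 + y^6) has coefficients 0,0,1,0,0,1,1,0 for degrees 0…7.
Finally multiplying by (1 + y^2 + y^5), the product of all factors after the first has coefficients 0,0,1,0,1,1,1,2 for degrees 0…7.
[y^7] = 1·1 + 1·1 + 1·0 + 1·0 = 2.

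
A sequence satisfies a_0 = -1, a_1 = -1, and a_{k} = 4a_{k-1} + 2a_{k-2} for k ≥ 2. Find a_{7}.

The ordinary generating function has denominator 1 - 4y - 2y^2.
Iterating the recurrence: a_0,…,a_{7} = -1, -1, -6, -26, -116, -516, -2296, -10216.

-10216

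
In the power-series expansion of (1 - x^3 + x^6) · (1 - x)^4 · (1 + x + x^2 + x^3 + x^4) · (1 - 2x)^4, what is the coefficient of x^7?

-270

(1 - x^3 + x^6) has coefficients 1,0,0,-1,0,0,1 for degrees 0…6.
(1 - x)^4 has coefficients 1,-4,6,-4,1,0,0,0 for degrees 0…7.
Multiplying by (1 + x + x^2 + x^3 + x^4) gives running coefficients 1,-3,3,-1,0,-1,3,-3 for degrees 0…7.
Finally multiplying by (1 - 2x)^4, the product of all factors after the first has coefficients 1,-11,51,-129,192,-169,91,-67 for degrees 0…7.
[x^7] = 1·(-67) − 1·192 + 1·(-11) = -270.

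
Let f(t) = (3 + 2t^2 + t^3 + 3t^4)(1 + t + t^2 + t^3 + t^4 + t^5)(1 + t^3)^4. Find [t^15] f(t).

48

(3 + 2t^2 + t^3 + 3t^4) has coefficients 3,0,2,1,3 for degrees 0…4.
(1 + t + t^2 + t^3 + t^4 + t^5) has coefficients 1,1,1,1,1,1,0,0,0,0,0,0,0,0,0,0 for degrees 0…15.
Finally multiplying by (1 + t^3)^4, the product of all factors after the first has coefficients 1,1,1,5,5,5,10,10,10,10,10,10,5,5,5,1 for degrees 0…15.
[t^15] = 3·1 + 2·5 + 1·5 + 3·10 = 48.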